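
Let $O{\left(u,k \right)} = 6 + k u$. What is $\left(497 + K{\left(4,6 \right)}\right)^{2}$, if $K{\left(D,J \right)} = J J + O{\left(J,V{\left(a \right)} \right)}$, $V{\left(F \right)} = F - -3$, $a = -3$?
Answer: $290521$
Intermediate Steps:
$V{\left(F \right)} = 3 + F$ ($V{\left(F \right)} = F + 3 = 3 + F$)
$K{\left(D,J \right)} = 6 + J^{2}$ ($K{\left(D,J \right)} = J J + \left(6 + \left(3 - 3\right) J\right) = J^{2} + \left(6 + 0 J\right) = J^{2} + \left(6 + 0\right) = J^{2} + 6 = 6 + J^{2}$)
$\left(497 + K{\left(4,6 \right)}\right)^{2} = \left(497 + \left(6 + 6^{2}\right)\right)^{2} = \left(497 + \left(6 + 36\right)\right)^{2} = \left(497 + 42\right)^{2} = 539^{2} = 290521$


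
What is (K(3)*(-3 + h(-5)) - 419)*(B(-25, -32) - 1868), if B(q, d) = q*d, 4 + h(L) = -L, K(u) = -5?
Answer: 436812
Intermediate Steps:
h(L) = -4 - L
B(q, d) = d*q
(K(3)*(-3 + h(-5)) - 419)*(B(-25, -32) - 1868) = (-5*(-3 + (-4 - 1*(-5))) - 419)*(-32*(-25) - 1868) = (-5*(-3 + (-4 + 5)) - 419)*(800 - 1868) = (-5*(-3 + 1) - 419)*(-1068) = (-5*(-2) - 419)*(-1068) = (10 - 419)*(-1068) = -409*(-1068) = 436812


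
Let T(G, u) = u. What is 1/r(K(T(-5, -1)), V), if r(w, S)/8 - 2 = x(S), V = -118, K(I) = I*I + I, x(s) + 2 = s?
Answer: -1/944 ≈ -0.0010593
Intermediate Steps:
x(s) = -2 + s
K(I) = I + I² (K(I) = I² + I = I + I²)
r(w, S) = 8*S (r(w, S) = 16 + 8*(-2 + S) = 16 + (-16 + 8*S) = 8*S)
1/r(K(T(-5, -1)), V) = 1/(8*(-118)) = 1/(-944) = -1/944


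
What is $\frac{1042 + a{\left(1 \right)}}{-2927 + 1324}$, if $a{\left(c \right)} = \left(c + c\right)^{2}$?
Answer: $- \frac{1046}{1603} \approx -0.65253$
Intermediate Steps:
$a{\left(c \right)} = 4 c^{2}$ ($a{\left(c \right)} = \left(2 c\right)^{2} = 4 c^{2}$)
$\frac{1042 + a{\left(1 \right)}}{-2927 + 1324} = \frac{1042 + 4 \cdot 1^{2}}{-2927 + 1324} = \frac{1042 + 4 \cdot 1}{-1603} = \left(1042 + 4\right) \left(- \frac{1}{1603}\right) = 1046 \left(- \frac{1}{1603}\right) = - \frac{1046}{1603}$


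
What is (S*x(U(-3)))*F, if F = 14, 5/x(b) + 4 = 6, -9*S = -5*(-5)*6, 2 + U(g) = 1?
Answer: -1750/3 ≈ -583.33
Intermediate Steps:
U(g) = -1 (U(g) = -2 + 1 = -1)
S = -50/3 (S = -(-5*(-5))*6/9 = -25*6/9 = -⅑*150 = -50/3 ≈ -16.667)
x(b) = 5/2 (x(b) = 5/(-4 + 6) = 5/2)
(S*x(U(-3)))*F = -50/3*5/2*14 = -125/3*14 = -1750/3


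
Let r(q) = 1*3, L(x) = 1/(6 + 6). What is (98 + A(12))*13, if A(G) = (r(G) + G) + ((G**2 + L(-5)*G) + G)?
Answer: 3510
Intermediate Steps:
L(x) = 1/12
r(q) = 3
A(G) = 3 + G**2 + 25*G/12 (A(G) = (3 + G) + ((G**2 + G/12) + G) = (3 + G) + (G**2 + 13*G/12) = 3 + G**2 + 25*G/12)
(98 + A(12))*13 = (98 + (3 + 12**2 + (25/12)*12))*13 = (98 + (3 + 144 + 25))*13 = (98 + 172)*13 = 270*13 = 3510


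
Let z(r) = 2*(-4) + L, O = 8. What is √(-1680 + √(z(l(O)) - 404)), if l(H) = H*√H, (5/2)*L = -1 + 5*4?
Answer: √(-42000 + 5*I*√10110)/5 ≈ 0.24531 + 40.989*I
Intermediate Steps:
L = 38/5 (L = 2*(-1 + 5*4)/5 = 2*(-1 + 20)/5 = (⅖)*19 = 38/5 ≈ 7.6000)
l(H) = H^(3/2)
z(r) = -⅖ (z(r) = 2*(-4) + 38/5 = -8 + 38/5 = -⅖)
√(-1680 + √(z(l(O)) - 404)) = √(-1680 + √(-⅖ - 404)) = √(-1680 + √(-2022/5)) = √(-1680 + I*√10110/5)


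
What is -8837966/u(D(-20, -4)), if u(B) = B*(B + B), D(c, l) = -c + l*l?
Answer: -4418983/1296 ≈ -3409.7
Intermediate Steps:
D(c, l) = l² - c (D(c, l) = -c + l² = l² - c)
u(B) = 2*B² (u(B) = B*(2*B) = 2*B²)
-8837966/u(D(-20, -4)) = -8837966*1/(2*((-4)² - 1*(-20))²) = -8837966*1/(2*(16 + 20)²) = -8837966/(2*36²) = -8837966/(2*1296) = -8837966/2592 = -8837966*1/2592 = -4418983/1296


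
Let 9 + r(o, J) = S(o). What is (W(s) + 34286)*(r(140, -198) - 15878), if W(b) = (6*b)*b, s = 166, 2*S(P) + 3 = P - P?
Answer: -3171694147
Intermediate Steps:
S(P) = -3/2 (S(P) = -3/2 + (P - P)/2 = -3/2 + (½)*0 = -3/2 + 0 = -3/2)
r(o, J) = -21/2 (r(o, J) = -9 - 3/2 = -21/2)
W(b) = 6*b²
(W(s) + 34286)*(r(140, -198) - 15878) = (6*166² + 34286)*(-21/2 - 15878) = (6*27556 + 34286)*(-31777/2) = (165336 + 34286)*(-31777/2) = 199622*(-31777/2) = -3171694147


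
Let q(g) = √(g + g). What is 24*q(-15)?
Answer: 24*I*√30 ≈ 131.45*I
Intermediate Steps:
q(g) = √2*√g (q(g) = √(2*g) = √2*√g)
24*q(-15) = 24*(√2*√(-15)) = 24*(√2*(I*√15)) = 24*(I*√30) = 24*I*√30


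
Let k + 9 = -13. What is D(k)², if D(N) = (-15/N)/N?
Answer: 225/234256 ≈ 0.00096049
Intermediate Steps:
k = -22 (k = -9 - 13 = -22)
D(N) = -15/N²
D(k)² = (-15/(-22)²)² = (-15*1/484)² = (-15/484)² = 225/234256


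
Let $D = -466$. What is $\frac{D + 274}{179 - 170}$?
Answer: $- \frac{64}{3} \approx -21.333$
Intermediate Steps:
$\frac{D + 274}{179 - 170} = \frac{-466 + 274}{179 - 170} = - \frac{192}{9} = \left(-192\right) \frac{1}{9} = - \frac{64}{3}$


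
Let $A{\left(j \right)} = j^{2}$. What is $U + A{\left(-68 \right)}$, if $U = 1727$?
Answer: $6351$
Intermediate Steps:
$U + A{\left(-68 \right)} = 1727 + \left(-68\right)^{2} = 1727 + 4624 = 6351$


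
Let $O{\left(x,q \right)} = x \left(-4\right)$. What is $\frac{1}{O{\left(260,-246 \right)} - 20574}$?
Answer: $- \frac{1}{21614} \approx -4.6266 \cdot 10^{-5}$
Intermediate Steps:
$O{\left(x,q \right)} = - 4 x$
$\frac{1}{O{\left(260,-246 \right)} - 20574} = \frac{1}{\left(-4\right) 260 - 20574} = \frac{1}{-1040 - 20574} = \frac{1}{-21614} = - \frac{1}{21614}$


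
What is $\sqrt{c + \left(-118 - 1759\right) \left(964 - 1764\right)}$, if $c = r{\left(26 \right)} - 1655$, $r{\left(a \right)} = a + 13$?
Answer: $4 \sqrt{93749} \approx 1224.7$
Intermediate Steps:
$r{\left(a \right)} = 13 + a$
$c = -1616$ ($c = \left(13 + 26\right) - 1655 = 39 - 1655 = -1616$)
$\sqrt{c + \left(-118 - 1759\right) \left(964 - 1764\right)} = \sqrt{-1616 + \left(-118 - 1759\right) \left(964 - 1764\right)} = \sqrt{-1616 - -1501600} = \sqrt{-1616 + 1501600} = \sqrt{1499984} = 4 \sqrt{93749}$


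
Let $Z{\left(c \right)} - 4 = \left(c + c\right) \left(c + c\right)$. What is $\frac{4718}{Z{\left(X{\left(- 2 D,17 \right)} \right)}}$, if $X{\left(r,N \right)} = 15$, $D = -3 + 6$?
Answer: $\frac{2359}{452} \approx 5.219$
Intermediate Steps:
$D = 3$
$Z{\left(c \right)} = 4 + 4 c^{2}$ ($Z{\left(c \right)} = 4 + \left(c + c\right) \left(c + c\right) = 4 + 2 c 2 c = 4 + 4 c^{2}$)
$\frac{4718}{Z{\left(X{\left(- 2 D,17 \right)} \right)}} = \frac{4718}{4 + 4 \cdot 15^{2}} = \frac{4718}{4 + 4 \cdot 225} = \frac{4718}{4 + 900} = \frac{4718}{904} = 4718 \cdot \frac{1}{904} = \frac{2359}{452}$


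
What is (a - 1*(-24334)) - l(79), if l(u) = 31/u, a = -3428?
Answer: 1651543/79 ≈ 20906.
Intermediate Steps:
(a - 1*(-24334)) - l(79) = (-3428 - 1*(-24334)) - 31/79 = (-3428 + 24334) - 31/79 = 20906 - 1*31/79 = 20906 - 31/79 = 1651543/79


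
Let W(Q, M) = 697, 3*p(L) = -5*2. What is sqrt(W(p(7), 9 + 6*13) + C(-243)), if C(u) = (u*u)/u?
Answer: sqrt(454) ≈ 21.307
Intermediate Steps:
p(L) = -10/3 (p(L) = (-5*2)/3 = (1/3)*(-10) = -10/3)
C(u) = u (C(u) = u**2/u = u)
sqrt(W(p(7), 9 + 6*13) + C(-243)) = sqrt(697 - 243) = sqrt(454)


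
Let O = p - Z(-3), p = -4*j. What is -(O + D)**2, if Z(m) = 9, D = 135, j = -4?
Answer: -20164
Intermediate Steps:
p = 16 (p = -4*(-4) = 16)
O = 7 (O = 16 - 1*9 = 16 - 9 = 7)
-(O + D)**2 = -(7 + 135)**2 = -1*142**2 = -1*20164 = -20164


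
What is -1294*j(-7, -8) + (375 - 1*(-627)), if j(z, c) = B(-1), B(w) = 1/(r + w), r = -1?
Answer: 1649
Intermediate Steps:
B(w) = 1/(-1 + w)
j(z, c) = -½ (j(z, c) = 1/(-1 - 1) = 1/(-2) = -½)
-1294*j(-7, -8) + (375 - 1*(-627)) = -1294*(-½) + (375 - 1*(-627)) = 647 + (375 + 627) = 647 + 1002 = 1649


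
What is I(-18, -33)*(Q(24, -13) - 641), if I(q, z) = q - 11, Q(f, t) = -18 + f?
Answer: 18415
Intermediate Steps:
I(q, z) = -11 + q
I(-18, -33)*(Q(24, -13) - 641) = (-11 - 18)*((-18 + 24) - 641) = -29*(6 - 641) = -29*(-635) = 18415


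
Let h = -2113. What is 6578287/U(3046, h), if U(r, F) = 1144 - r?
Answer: -6578287/1902 ≈ -3458.6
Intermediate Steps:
6578287/U(3046, h) = 6578287/(1144 - 1*3046) = 6578287/(1144 - 3046) = 6578287/(-1902) = 6578287*(-1/1902) = -6578287/1902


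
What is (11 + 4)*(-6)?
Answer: -90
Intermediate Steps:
(11 + 4)*(-6) = 15*(-6) = -90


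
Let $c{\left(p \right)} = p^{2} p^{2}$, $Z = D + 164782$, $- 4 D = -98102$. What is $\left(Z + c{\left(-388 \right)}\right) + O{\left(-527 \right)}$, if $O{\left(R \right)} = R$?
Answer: $\frac{45327369433}{2} \approx 2.2664 \cdot 10^{10}$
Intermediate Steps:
$D = \frac{49051}{2}$ ($D = \left(- \frac{1}{4}\right) \left(-98102\right) = \frac{49051}{2} \approx 24526.0$)
$Z = \frac{378615}{2}$ ($Z = \frac{49051}{2} + 164782 = \frac{378615}{2} \approx 1.8931 \cdot 10^{5}$)
$c{\left(p \right)} = p^{4}$
$\left(Z + c{\left(-388 \right)}\right) + O{\left(-527 \right)} = \left(\frac{378615}{2} + \left(-388\right)^{4}\right) - 527 = \left(\frac{378615}{2} + 22663495936\right) - 527 = \frac{45327370487}{2} - 527 = \frac{45327369433}{2}$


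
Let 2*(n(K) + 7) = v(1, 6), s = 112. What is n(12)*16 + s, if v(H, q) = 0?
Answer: 0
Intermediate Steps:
n(K) = -7 (n(K) = -7 + (1/2)*0 = -7 + 0 = -7)
n(12)*16 + s = -7*16 + 112 = -112 + 112 = 0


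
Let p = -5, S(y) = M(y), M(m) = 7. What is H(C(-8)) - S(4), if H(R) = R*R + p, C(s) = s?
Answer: 52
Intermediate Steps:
S(y) = 7
H(R) = -5 + R² (H(R) = R*R - 5 = R² - 5 = -5 + R²)
H(C(-8)) - S(4) = (-5 + (-8)²) - 1*7 = (-5 + 64) - 7 = 59 - 7 = 52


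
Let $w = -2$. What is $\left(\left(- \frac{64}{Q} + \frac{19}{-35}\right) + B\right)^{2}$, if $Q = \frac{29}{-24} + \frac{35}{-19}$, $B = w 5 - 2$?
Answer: $\frac{168749245681}{2370229225} \approx 71.195$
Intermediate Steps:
$B = -12$ ($B = \left(-2\right) 5 - 2 = -10 - 2 = -12$)
$Q = - \frac{1391}{456}$ ($Q = 29 \left(- \frac{1}{24}\right) + 35 \left(- \frac{1}{19}\right) = - \frac{29}{24} - \frac{35}{19} = - \frac{1391}{456} \approx -3.0504$)
$\left(\left(- \frac{64}{Q} + \frac{19}{-35}\right) + B\right)^{2} = \left(\left(- \frac{64}{- \frac{1391}{456}} + \frac{19}{-35}\right) - 12\right)^{2} = \left(\left(\left(-64\right) \left(- \frac{456}{1391}\right) + 19 \left(- \frac{1}{35}\right)\right) - 12\right)^{2} = \left(\left(\frac{29184}{1391} - \frac{19}{35}\right) - 12\right)^{2} = \left(\frac{995011}{48685} - 12\right)^{2} = \left(\frac{410791}{48685}\right)^{2} = \frac{168749245681}{2370229225}$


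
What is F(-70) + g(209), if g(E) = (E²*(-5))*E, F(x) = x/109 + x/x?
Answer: -4975484266/109 ≈ -4.5647e+7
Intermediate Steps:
F(x) = 1 + x/109 (F(x) = x*(1/109) + 1 = x/109 + 1 = 1 + x/109)
g(E) = -5*E³ (g(E) = (-5*E²)*E = -5*E³)
F(-70) + g(209) = (1 + (1/109)*(-70)) - 5*209³ = (1 - 70/109) - 5*9129329 = 39/109 - 45646645 = -4975484266/109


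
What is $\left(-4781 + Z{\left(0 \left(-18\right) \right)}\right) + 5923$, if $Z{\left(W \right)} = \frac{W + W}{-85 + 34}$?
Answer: $1142$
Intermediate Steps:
$Z{\left(W \right)} = - \frac{2 W}{51}$ ($Z{\left(W \right)} = \frac{2 W}{-51} = 2 W \left(- \frac{1}{51}\right) = - \frac{2 W}{51}$)
$\left(-4781 + Z{\left(0 \left(-18\right) \right)}\right) + 5923 = \left(-4781 - \frac{2 \cdot 0 \left(-18\right)}{51}\right) + 5923 = \left(-4781 - 0\right) + 5923 = \left(-4781 + 0\right) + 5923 = -4781 + 5923 = 1142$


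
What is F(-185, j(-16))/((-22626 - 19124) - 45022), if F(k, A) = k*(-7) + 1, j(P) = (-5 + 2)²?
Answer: -108/7231 ≈ -0.014936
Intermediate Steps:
j(P) = 9 (j(P) = (-3)² = 9)
F(k, A) = 1 - 7*k (F(k, A) = -7*k + 1 = 1 - 7*k)
F(-185, j(-16))/((-22626 - 19124) - 45022) = (1 - 7*(-185))/((-22626 - 19124) - 45022) = (1 + 1295)/(-41750 - 45022) = 1296/(-86772) = 1296*(-1/86772) = -108/7231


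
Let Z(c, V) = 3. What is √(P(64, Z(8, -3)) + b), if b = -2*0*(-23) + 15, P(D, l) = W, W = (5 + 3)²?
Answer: √79 ≈ 8.8882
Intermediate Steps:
W = 64 (W = 8² = 64)
P(D, l) = 64
b = 15 (b = 0*(-23) + 15 = 0 + 15 = 15)
√(P(64, Z(8, -3)) + b) = √(64 + 15) = √79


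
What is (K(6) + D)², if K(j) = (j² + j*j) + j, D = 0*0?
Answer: 6084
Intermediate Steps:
D = 0
K(j) = j + 2*j² (K(j) = (j² + j²) + j = 2*j² + j = j + 2*j²)
(K(6) + D)² = (6*(1 + 2*6) + 0)² = (6*(1 + 12) + 0)² = (6*13 + 0)² = (78 + 0)² = 78² = 6084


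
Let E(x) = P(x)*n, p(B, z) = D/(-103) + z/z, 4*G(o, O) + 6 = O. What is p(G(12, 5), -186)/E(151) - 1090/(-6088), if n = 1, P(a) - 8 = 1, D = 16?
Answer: 256681/940596 ≈ 0.27289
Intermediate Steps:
P(a) = 9 (P(a) = 8 + 1 = 9)
G(o, O) = -3/2 + O/4
p(B, z) = 87/103 (p(B, z) = 16/(-103) + z/z = 16*(-1/103) + 1 = -16/103 + 1 = 87/103)
E(x) = 9 (E(x) = 9*1 = 9)
p(G(12, 5), -186)/E(151) - 1090/(-6088) = (87/103)/9 - 1090/(-6088) = (87/103)*(⅑) - 1090*(-1/6088) = 29/309 + 545/3044 = 256681/940596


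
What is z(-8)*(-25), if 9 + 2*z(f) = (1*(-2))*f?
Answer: -175/2 ≈ -87.500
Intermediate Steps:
z(f) = -9/2 - f (z(f) = -9/2 + ((1*(-2))*f)/2 = -9/2 + (-2*f)/2 = -9/2 - f)
z(-8)*(-25) = (-9/2 - 1*(-8))*(-25) = (-9/2 + 8)*(-25) = (7/2)*(-25) = -175/2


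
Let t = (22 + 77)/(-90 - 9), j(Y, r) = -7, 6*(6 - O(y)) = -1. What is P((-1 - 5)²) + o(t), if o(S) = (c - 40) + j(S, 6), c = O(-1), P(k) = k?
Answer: -29/6 ≈ -4.8333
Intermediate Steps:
O(y) = 37/6 (O(y) = 6 - ⅙*(-1) = 6 + ⅙ = 37/6)
t = -1 (t = 99/(-99) = 99*(-1/99) = -1)
c = 37/6 ≈ 6.1667
o(S) = -245/6 (o(S) = (37/6 - 40) - 7 = -203/6 - 7 = -245/6)
P((-1 - 5)²) + o(t) = (-1 - 5)² - 245/6 = (-6)² - 245/6 = 36 - 245/6 = -29/6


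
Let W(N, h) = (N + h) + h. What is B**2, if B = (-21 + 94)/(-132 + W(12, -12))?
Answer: 5329/20736 ≈ 0.25699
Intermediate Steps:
W(N, h) = N + 2*h
B = -73/144 (B = (-21 + 94)/(-132 + (12 + 2*(-12))) = 73/(-132 + (12 - 24)) = 73/(-132 - 12) = 73/(-144) = 73*(-1/144) = -73/144 ≈ -0.50694)
B**2 = (-73/144)**2 = 5329/20736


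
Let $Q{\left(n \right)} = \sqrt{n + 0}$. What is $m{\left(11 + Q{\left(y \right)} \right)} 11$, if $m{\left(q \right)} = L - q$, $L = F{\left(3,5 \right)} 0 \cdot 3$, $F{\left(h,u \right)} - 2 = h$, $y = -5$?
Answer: $-121 - 11 i \sqrt{5} \approx -121.0 - 24.597 i$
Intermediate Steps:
$Q{\left(n \right)} = \sqrt{n}$
$F{\left(h,u \right)} = 2 + h$
$L = 0$ ($L = \left(2 + 3\right) 0 \cdot 3 = 5 \cdot 0 \cdot 3 = 0 \cdot 3 = 0$)
$m{\left(q \right)} = - q$ ($m{\left(q \right)} = 0 - q = - q$)
$m{\left(11 + Q{\left(y \right)} \right)} 11 = - (11 + \sqrt{-5}) 11 = - (11 + i \sqrt{5}) 11 = \left(-11 - i \sqrt{5}\right) 11 = -121 - 11 i \sqrt{5}$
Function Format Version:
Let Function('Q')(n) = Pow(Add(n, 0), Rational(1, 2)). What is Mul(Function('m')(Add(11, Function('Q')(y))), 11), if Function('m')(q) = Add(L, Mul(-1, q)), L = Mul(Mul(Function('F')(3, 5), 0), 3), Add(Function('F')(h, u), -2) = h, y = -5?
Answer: Add(-121, Mul(-11, I, Pow(5, Rational(1, 2)))) ≈ Add(-121.00, Mul(-24.597, I))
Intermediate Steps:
Function('Q')(n) = Pow(n, Rational(1, 2))
Function('F')(h, u) = Add(2, h)
L = 0 (L = Mul(Mul(Add(2, 3), 0), 3) = Mul(Mul(5, 0), 3) = Mul(0, 3) = 0)
Function('m')(q) = Mul(-1, q) (Function('m')(q) = Add(0, Mul(-1, q)) = Mul(-1, q))
Mul(Function('m')(Add(11, Function('Q')(y))), 11) = Mul(Mul(-1, Add(11, Pow(-5, Rational(1, 2)))), 11) = Mul(Mul(-1, Add(11, Mul(I, Pow(5, Rational(1, 2))))), 11) = Mul(Add(-11, Mul(-1, I, Pow(5, Rational(1, 2)))), 11) = Add(-121, Mul(-11, I, Pow(5, Rational(1, 2))))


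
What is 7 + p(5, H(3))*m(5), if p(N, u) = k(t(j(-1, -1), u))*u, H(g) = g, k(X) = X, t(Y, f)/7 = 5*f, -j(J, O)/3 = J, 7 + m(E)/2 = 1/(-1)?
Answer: -5033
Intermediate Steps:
m(E) = -16 (m(E) = -14 + 2/(-1) = -14 + 2*(-1) = -14 - 2 = -16)
j(J, O) = -3*J
t(Y, f) = 35*f (t(Y, f) = 7*(5*f) = 35*f)
p(N, u) = 35*u**2 (p(N, u) = (35*u)*u = 35*u**2)
7 + p(5, H(3))*m(5) = 7 + (35*3**2)*(-16) = 7 + (35*9)*(-16) = 7 + 315*(-16) = 7 - 5040 = -5033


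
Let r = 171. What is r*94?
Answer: 16074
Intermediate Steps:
r*94 = 171*94 = 16074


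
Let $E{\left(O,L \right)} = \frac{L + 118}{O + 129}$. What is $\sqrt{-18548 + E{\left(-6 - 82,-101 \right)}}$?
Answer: $\frac{i \sqrt{31178491}}{41} \approx 136.19 i$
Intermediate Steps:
$E{\left(O,L \right)} = \frac{118 + L}{129 + O}$
$\sqrt{-18548 + E{\left(-6 - 82,-101 \right)}} = \sqrt{-18548 + \frac{118 - 101}{129 - 88}} = \sqrt{-18548 + \frac{1}{129 - 88} \cdot 17} = \sqrt{-18548 + \frac{1}{41} \cdot 17} = \sqrt{-18548 + \frac{17}{41}} = \sqrt{- \frac{760451}{41}} = \frac{i \sqrt{31178491}}{41}$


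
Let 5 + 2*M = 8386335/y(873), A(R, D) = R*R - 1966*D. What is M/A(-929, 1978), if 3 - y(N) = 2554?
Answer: 4199545/7718578557 ≈ 0.00054408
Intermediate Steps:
A(R, D) = R² - 1966*D
y(N) = -2551 (y(N) = 3 - 1*2554 = 3 - 2554 = -2551)
M = -4199545/2551 (M = -5/2 + (8386335/(-2551))/2 = -5/2 + (8386335*(-1/2551))/2 = -5/2 + (½)*(-8386335/2551) = -5/2 - 8386335/5102 = -4199545/2551 ≈ -1646.2)
M/A(-929, 1978) = -4199545/(2551*((-929)² - 1966*1978)) = -4199545/(2551*(863041 - 3888748)) = -4199545/2551/(-3025707) = -4199545/2551*(-1/3025707) = 4199545/7718578557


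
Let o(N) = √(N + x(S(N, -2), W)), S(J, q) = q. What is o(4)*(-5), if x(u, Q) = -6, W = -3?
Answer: -5*I*√2 ≈ -7.0711*I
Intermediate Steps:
o(N) = √(-6 + N) (o(N) = √(N - 6) = √(-6 + N))
o(4)*(-5) = √(-6 + 4)*(-5) = √(-2)*(-5) = (I*√2)*(-5) = -5*I*√2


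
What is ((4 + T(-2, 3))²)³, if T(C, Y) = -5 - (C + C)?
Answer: 729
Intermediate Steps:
T(C, Y) = -5 - 2*C
((4 + T(-2, 3))²)³ = ((4 + (-5 - 2*(-2)))²)³ = ((4 + (-5 + 4))²)³ = ((4 - 1)²)³ = (3²)³ = 9³ = 729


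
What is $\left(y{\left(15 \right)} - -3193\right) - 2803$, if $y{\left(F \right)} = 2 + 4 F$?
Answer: $452$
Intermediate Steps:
$\left(y{\left(15 \right)} - -3193\right) - 2803 = \left(\left(2 + 4 \cdot 15\right) - -3193\right) - 2803 = \left(\left(2 + 60\right) + 3193\right) - 2803 = \left(62 + 3193\right) - 2803 = 3255 - 2803 = 452$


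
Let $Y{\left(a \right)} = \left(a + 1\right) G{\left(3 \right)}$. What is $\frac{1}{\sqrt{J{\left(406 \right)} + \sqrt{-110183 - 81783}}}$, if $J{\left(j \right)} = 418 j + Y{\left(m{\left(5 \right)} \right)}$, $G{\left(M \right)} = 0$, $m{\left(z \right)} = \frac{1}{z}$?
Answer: $\frac{1}{\sqrt{169708 + i \sqrt{191966}}} \approx 0.0024274 - 3.13 \cdot 10^{-6} i$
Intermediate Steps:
$Y{\left(a \right)} = 0$ ($Y{\left(a \right)} = \left(a + 1\right) 0 = \left(1 + a\right) 0 = 0$)
$J{\left(j \right)} = 418 j$ ($J{\left(j \right)} = 418 j + 0 = 418 j$)
$\frac{1}{\sqrt{J{\left(406 \right)} + \sqrt{-110183 - 81783}}} = \frac{1}{\sqrt{418 \cdot 406 + \sqrt{-110183 - 81783}}} = \frac{1}{\sqrt{169708 + \sqrt{-191966}}} = \frac{1}{\sqrt{169708 + i \sqrt{191966}}}$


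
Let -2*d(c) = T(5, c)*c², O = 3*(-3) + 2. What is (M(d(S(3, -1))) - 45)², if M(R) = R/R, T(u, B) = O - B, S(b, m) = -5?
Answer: 1936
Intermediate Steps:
O = -7 (O = -9 + 2 = -7)
T(u, B) = -7 - B
d(c) = -c²*(-7 - c)/2 (d(c) = -(-7 - c)*c²/2 = -c²*(-7 - c)/2)
M(R) = 1
(M(d(S(3, -1))) - 45)² = (1 - 45)² = (-44)² = 1936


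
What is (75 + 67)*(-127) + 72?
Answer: -17962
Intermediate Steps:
(75 + 67)*(-127) + 72 = 142*(-127) + 72 = -18034 + 72 = -17962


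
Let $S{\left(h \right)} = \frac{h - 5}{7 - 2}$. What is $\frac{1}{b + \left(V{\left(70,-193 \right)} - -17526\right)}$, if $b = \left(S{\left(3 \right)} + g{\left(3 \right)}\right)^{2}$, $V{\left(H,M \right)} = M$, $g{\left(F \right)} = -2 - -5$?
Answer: $\frac{25}{433494} \approx 5.7671 \cdot 10^{-5}$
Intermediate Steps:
$S{\left(h \right)} = -1 + \frac{h}{5}$ ($S{\left(h \right)} = \frac{-5 + h}{5} = \left(-5 + h\right) \frac{1}{5} = -1 + \frac{h}{5}$)
$g{\left(F \right)} = 3$ ($g{\left(F \right)} = -2 + 5 = 3$)
$b = \frac{169}{25}$ ($b = \left(\left(-1 + \frac{1}{5} \cdot 3\right) + 3\right)^{2} = \left(\left(-1 + \frac{3}{5}\right) + 3\right)^{2} = \left(- \frac{2}{5} + 3\right)^{2} = \left(\frac{13}{5}\right)^{2} = \frac{169}{25} \approx 6.76$)
$\frac{1}{b + \left(V{\left(70,-193 \right)} - -17526\right)} = \frac{1}{\frac{169}{25} - -17333} = \frac{1}{\frac{169}{25} + \left(-193 + 17526\right)} = \frac{1}{\frac{169}{25} + 17333} = \frac{1}{\frac{433494}{25}} = \frac{25}{433494}$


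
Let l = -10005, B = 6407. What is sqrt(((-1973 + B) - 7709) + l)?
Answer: 4*I*sqrt(830) ≈ 115.24*I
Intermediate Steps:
sqrt(((-1973 + B) - 7709) + l) = sqrt(((-1973 + 6407) - 7709) - 10005) = sqrt((4434 - 7709) - 10005) = sqrt(-3275 - 10005) = sqrt(-13280) = 4*I*sqrt(830)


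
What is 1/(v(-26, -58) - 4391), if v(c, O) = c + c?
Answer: -1/4443 ≈ -0.00022507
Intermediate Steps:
v(c, O) = 2*c
1/(v(-26, -58) - 4391) = 1/(2*(-26) - 4391) = 1/(-52 - 4391) = 1/(-4443) = -1/4443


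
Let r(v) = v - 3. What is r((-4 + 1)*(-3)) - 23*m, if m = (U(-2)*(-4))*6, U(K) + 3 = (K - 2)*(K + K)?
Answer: 7182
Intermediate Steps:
r(v) = -3 + v
U(K) = -3 + 2*K*(-2 + K) (U(K) = -3 + (K - 2)*(K + K) = -3 + (-2 + K)*(2*K) = -3 + 2*K*(-2 + K))
m = -312 (m = ((-3 - 4*(-2) + 2*(-2)²)*(-4))*6 = ((-3 + 8 + 2*4)*(-4))*6 = ((-3 + 8 + 8)*(-4))*6 = (13*(-4))*6 = -52*6 = -312)
r((-4 + 1)*(-3)) - 23*m = (-3 + (-4 + 1)*(-3)) - 23*(-312) = (-3 - 3*(-3)) + 7176 = (-3 + 9) + 7176 = 6 + 7176 = 7182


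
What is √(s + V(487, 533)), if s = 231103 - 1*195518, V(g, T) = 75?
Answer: 2*√8915 ≈ 188.84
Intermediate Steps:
s = 35585 (s = 231103 - 195518 = 35585)
√(s + V(487, 533)) = √(35585 + 75) = √35660 = 2*√8915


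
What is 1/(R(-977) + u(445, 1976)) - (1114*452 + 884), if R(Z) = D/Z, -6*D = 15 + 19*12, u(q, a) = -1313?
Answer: -1294079580606/2565521 ≈ -5.0441e+5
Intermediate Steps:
D = -81/2 (D = -(15 + 19*12)/6 = -(15 + 228)/6 = -⅙*243 = -81/2 ≈ -40.500)
R(Z) = -81/(2*Z)
1/(R(-977) + u(445, 1976)) - (1114*452 + 884) = 1/(-81/2/(-977) - 1313) - (1114*452 + 884) = 1/(-81/2*(-1/977) - 1313) - (503528 + 884) = 1/(81/1954 - 1313) - 1*504412 = 1/(-2565521/1954) - 504412 = -1954/2565521 - 504412 = -1294079580606/2565521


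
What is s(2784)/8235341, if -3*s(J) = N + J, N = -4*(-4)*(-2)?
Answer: -2752/24706023 ≈ -0.00011139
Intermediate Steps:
N = -32 (N = 16*(-2) = -32)
s(J) = 32/3 - J/3 (s(J) = -(-32 + J)/3 = 32/3 - J/3)
s(2784)/8235341 = (32/3 - 1/3*2784)/8235341 = (32/3 - 928)*(1/8235341) = -2752/3*1/8235341 = -2752/24706023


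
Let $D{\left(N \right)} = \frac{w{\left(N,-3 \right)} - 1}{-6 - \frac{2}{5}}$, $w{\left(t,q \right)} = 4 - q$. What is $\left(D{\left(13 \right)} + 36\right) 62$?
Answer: $\frac{17391}{8} \approx 2173.9$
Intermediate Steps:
$D{\left(N \right)} = - \frac{15}{16}$ ($D{\left(N \right)} = \frac{\left(4 - -3\right) - 1}{-6 - \frac{2}{5}} = \frac{\left(4 + 3\right) - 1}{-6 - \frac{2}{5}} = \frac{7 - 1}{-6 - \frac{2}{5}} = \frac{6}{- \frac{32}{5}} = 6 \left(- \frac{5}{32}\right) = - \frac{15}{16}$)
$\left(D{\left(13 \right)} + 36\right) 62 = \left(- \frac{15}{16} + 36\right) 62 = \frac{561}{16} \cdot 62 = \frac{17391}{8}$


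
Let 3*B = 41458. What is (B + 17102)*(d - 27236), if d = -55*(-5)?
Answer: -833670068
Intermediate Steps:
B = 41458/3 (B = (⅓)*41458 = 41458/3 ≈ 13819.)
d = 275
(B + 17102)*(d - 27236) = (41458/3 + 17102)*(275 - 27236) = (92764/3)*(-26961) = -833670068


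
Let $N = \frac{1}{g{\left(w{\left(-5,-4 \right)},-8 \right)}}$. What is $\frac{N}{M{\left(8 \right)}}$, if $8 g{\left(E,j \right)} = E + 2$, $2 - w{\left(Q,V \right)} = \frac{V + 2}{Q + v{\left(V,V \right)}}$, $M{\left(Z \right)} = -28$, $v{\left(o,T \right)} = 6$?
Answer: $- \frac{1}{21} \approx -0.047619$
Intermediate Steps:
$w{\left(Q,V \right)} = 2 - \frac{2 + V}{6 + Q}$ ($w{\left(Q,V \right)} = 2 - \frac{V + 2}{Q + 6} = 2 - \frac{2 + V}{6 + Q}$)
$g{\left(E,j \right)} = \frac{1}{4} + \frac{E}{8}$ ($g{\left(E,j \right)} = \frac{E + 2}{8} = \frac{2 + E}{8} = \frac{1}{4} + \frac{E}{8}$)
$N = \frac{4}{3}$ ($N = \frac{1}{\frac{1}{4} + \frac{\frac{1}{6 - 5} \left(10 - -4 + 2 \left(-5\right)\right)}{8}} = \frac{1}{\frac{1}{4} + \frac{1^{-1} \left(10 + 4 - 10\right)}{8}} = \frac{1}{\frac{1}{4} + \frac{1 \cdot 4}{8}} = \frac{1}{\frac{1}{4} + \frac{1}{8} \cdot 4} = \frac{1}{\frac{1}{4} + \frac{1}{2}} = \frac{1}{\frac{3}{4}} = \frac{4}{3} \approx 1.3333$)
$\frac{N}{M{\left(8 \right)}} = \frac{4}{3 \left(-28\right)} = \frac{4}{3} \left(- \frac{1}{28}\right) = - \frac{1}{21}$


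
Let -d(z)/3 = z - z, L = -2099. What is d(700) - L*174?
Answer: 365226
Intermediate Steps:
d(z) = 0 (d(z) = -3*(z - z) = -3*0 = 0)
d(700) - L*174 = 0 - (-2099)*174 = 0 - 1*(-365226) = 0 + 365226 = 365226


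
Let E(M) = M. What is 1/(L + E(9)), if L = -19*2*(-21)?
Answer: 1/807 ≈ 0.0012392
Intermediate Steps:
L = 798 (L = -38*(-21) = 798)
1/(L + E(9)) = 1/(798 + 9) = 1/807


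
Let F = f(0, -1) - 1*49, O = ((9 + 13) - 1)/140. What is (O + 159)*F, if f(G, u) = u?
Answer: -15915/2 ≈ -7957.5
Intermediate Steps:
O = 3/20 (O = (22 - 1)*(1/140) = 21*(1/140) = 3/20 ≈ 0.15000)
F = -50 (F = -1 - 1*49 = -1 - 49 = -50)
(O + 159)*F = (3/20 + 159)*(-50) = (3183/20)*(-50) = -15915/2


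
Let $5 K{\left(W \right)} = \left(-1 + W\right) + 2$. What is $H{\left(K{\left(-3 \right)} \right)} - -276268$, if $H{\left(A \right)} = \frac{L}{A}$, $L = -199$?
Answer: $\frac{553531}{2} \approx 2.7677 \cdot 10^{5}$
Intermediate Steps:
$K{\left(W \right)} = \frac{1}{5} + \frac{W}{5}$ ($K{\left(W \right)} = \frac{\left(-1 + W\right) + 2}{5} = \frac{1 + W}{5} = \frac{1}{5} + \frac{W}{5}$)
$H{\left(A \right)} = - \frac{199}{A}$
$H{\left(K{\left(-3 \right)} \right)} - -276268 = - \frac{199}{\frac{1}{5} + \frac{1}{5} \left(-3\right)} - -276268 = - \frac{199}{\frac{1}{5} - \frac{3}{5}} + 276268 = - \frac{199}{- \frac{2}{5}} + 276268 = \left(-199\right) \left(- \frac{5}{2}\right) + 276268 = \frac{995}{2} + 276268 = \frac{553531}{2}$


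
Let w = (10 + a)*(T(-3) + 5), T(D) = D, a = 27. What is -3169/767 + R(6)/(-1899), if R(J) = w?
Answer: -6074689/1456533 ≈ -4.1706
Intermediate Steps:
w = 74 (w = (10 + 27)*(-3 + 5) = 37*2 = 74)
R(J) = 74
-3169/767 + R(6)/(-1899) = -3169/767 + 74/(-1899) = -3169*1/767 + 74*(-1/1899) = -3169/767 - 74/1899 = -6074689/1456533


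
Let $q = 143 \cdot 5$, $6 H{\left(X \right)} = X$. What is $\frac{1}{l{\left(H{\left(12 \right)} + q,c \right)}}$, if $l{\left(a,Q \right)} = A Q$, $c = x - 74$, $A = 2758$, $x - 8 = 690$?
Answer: $\frac{1}{1720992} \approx 5.8106 \cdot 10^{-7}$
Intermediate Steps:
$x = 698$ ($x = 8 + 690 = 698$)
$H{\left(X \right)} = \frac{X}{6}$
$q = 715$
$c = 624$ ($c = 698 - 74 = 624$)
$l{\left(a,Q \right)} = 2758 Q$
$\frac{1}{l{\left(H{\left(12 \right)} + q,c \right)}} = \frac{1}{2758 \cdot 624} = \frac{1}{1720992}$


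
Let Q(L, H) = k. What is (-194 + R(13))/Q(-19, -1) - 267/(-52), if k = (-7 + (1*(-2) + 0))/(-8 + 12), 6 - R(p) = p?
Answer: 14737/156 ≈ 94.468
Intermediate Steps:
R(p) = 6 - p
k = -9/4 (k = (-7 + (-2 + 0))/4 = (-7 - 2)*(1/4) = -9*1/4 = -9/4 ≈ -2.2500)
Q(L, H) = -9/4
(-194 + R(13))/Q(-19, -1) - 267/(-52) = (-194 + (6 - 1*13))/(-9/4) - 267/(-52) = (-194 + (6 - 13))*(-4/9) - 267*(-1/52) = (-194 - 7)*(-4/9) + 267/52 = -201*(-4/9) + 267/52 = 268/3 + 267/52 = 14737/156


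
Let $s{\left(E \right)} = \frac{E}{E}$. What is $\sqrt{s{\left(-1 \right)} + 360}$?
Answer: $19$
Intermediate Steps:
$s{\left(E \right)} = 1$
$\sqrt{s{\left(-1 \right)} + 360} = \sqrt{1 + 360} = \sqrt{361} = 19$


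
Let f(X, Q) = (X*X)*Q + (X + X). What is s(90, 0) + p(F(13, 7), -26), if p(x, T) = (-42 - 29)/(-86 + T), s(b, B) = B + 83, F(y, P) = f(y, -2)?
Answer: 9367/112 ≈ 83.634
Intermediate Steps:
f(X, Q) = 2*X + Q*X² (f(X, Q) = X²*Q + 2*X = Q*X² + 2*X = 2*X + Q*X²)
F(y, P) = y*(2 - 2*y)
s(b, B) = 83 + B
p(x, T) = -71/(-86 + T)
s(90, 0) + p(F(13, 7), -26) = (83 + 0) - 71/(-86 - 26) = 83 - 71/(-112) = 83 - 71*(-1/112) = 83 + 71/112 = 9367/112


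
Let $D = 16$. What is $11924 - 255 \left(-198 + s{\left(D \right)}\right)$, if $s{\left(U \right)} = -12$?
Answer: $65474$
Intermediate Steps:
$11924 - 255 \left(-198 + s{\left(D \right)}\right) = 11924 - 255 \left(-198 - 12\right) = 11924 - 255 \left(-210\right) = 11924 - -53550 = 11924 + 53550 = 65474$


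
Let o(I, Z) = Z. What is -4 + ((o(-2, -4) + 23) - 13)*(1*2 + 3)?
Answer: 26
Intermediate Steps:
-4 + ((o(-2, -4) + 23) - 13)*(1*2 + 3) = -4 + ((-4 + 23) - 13)*(1*2 + 3) = -4 + (19 - 13)*(2 + 3) = -4 + 6*5 = -4 + 30 = 26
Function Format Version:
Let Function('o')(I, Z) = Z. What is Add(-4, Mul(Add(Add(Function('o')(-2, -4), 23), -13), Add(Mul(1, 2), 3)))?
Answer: 26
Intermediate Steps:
Add(-4, Mul(Add(Add(Function('o')(-2, -4), 23), -13), Add(Mul(1, 2), 3))) = Add(-4, Mul(Add(Add(-4, 23), -13), Add(Mul(1, 2), 3))) = Add(-4, Mul(Add(19, -13), Add(2, 3))) = Add(-4, Mul(6, 5)) = Add(-4, 30) = 26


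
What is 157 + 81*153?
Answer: 12550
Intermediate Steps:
157 + 81*153 = 157 + 12393 = 12550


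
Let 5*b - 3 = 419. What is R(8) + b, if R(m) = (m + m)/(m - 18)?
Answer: 414/5 ≈ 82.800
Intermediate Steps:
b = 422/5 (b = 3/5 + (1/5)*419 = 3/5 + 419/5 = 422/5 ≈ 84.400)
R(m) = 2*m/(-18 + m) (R(m) = (2*m)/(-18 + m) = 2*m/(-18 + m))
R(8) + b = 2*8/(-18 + 8) + 422/5 = 2*8/(-10) + 422/5 = 2*8*(-1/10) + 422/5 = -8/5 + 422/5 = 414/5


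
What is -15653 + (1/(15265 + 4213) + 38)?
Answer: -304148969/19478 ≈ -15615.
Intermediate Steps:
-15653 + (1/(15265 + 4213) + 38) = -15653 + (1/19478 + 38) = -15653 + 740165/19478 = -304148969/19478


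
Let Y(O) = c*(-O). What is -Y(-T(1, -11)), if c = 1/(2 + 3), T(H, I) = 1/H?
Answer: -1/5 ≈ -0.20000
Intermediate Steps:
c = 1/5 ≈ 0.20000
Y(O) = -O/5 (Y(O) = (-O)/5 = -O/5)
-Y(-T(1, -11)) = -(-1)*(-1/1)/5 = -(-1)*(-1*1)/5 = -(-1)*(-1)/5 = -1*1/5 = -1/5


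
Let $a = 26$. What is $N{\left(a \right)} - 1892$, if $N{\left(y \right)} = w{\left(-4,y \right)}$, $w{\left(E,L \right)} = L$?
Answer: $-1866$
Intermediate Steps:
$N{\left(y \right)} = y$
$N{\left(a \right)} - 1892 = 26 - 1892 = -1866$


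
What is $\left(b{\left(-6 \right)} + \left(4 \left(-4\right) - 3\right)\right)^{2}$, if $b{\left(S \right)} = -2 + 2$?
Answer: $361$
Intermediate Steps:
$b{\left(S \right)} = 0$
$\left(b{\left(-6 \right)} + \left(4 \left(-4\right) - 3\right)\right)^{2} = \left(0 + \left(4 \left(-4\right) - 3\right)\right)^{2} = \left(0 - 19\right)^{2} = \left(-19\right)^{2} = 361$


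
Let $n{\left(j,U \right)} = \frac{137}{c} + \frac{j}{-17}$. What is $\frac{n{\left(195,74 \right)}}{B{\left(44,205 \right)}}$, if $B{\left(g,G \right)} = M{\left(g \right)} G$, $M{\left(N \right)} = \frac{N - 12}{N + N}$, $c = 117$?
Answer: $- \frac{112673}{815490} \approx -0.13817$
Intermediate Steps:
$M{\left(N \right)} = \frac{-12 + N}{2 N}$
$B{\left(g,G \right)} = \frac{G \left(-12 + g\right)}{2 g}$ ($B{\left(g,G \right)} = \frac{-12 + g}{2 g} G = \frac{G \left(-12 + g\right)}{2 g}$)
$n{\left(j,U \right)} = \frac{137}{117} - \frac{j}{17}$ ($n{\left(j,U \right)} = \frac{137}{117} + \frac{j}{-17} = 137 \cdot \frac{1}{117} + j \left(- \frac{1}{17}\right) = \frac{137}{117} - \frac{j}{17}$)
$\frac{n{\left(195,74 \right)}}{B{\left(44,205 \right)}} = \frac{\frac{137}{117} - \frac{195}{17}}{\frac{1}{2} \cdot 205 \cdot \frac{1}{44} \left(-12 + 44\right)} = \frac{\frac{137}{117} - \frac{195}{17}}{\frac{1}{2} \cdot 205 \cdot \frac{1}{44} \cdot 32} = - \frac{20486}{1989 \cdot \frac{820}{11}} = \left(- \frac{20486}{1989}\right) \frac{11}{820} = - \frac{112673}{815490}$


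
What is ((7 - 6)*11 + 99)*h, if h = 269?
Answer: 29590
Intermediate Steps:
((7 - 6)*11 + 99)*h = ((7 - 6)*11 + 99)*269 = (1*11 + 99)*269 = (11 + 99)*269 = 110*269 = 29590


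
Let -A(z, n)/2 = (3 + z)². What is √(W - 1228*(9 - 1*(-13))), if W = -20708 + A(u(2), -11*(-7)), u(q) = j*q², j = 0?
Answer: I*√47742 ≈ 218.5*I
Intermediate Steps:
u(q) = 0 (u(q) = 0*q² = 0)
A(z, n) = -2*(3 + z)²
W = -20726 (W = -20708 - 2*(3 + 0)² = -20708 - 2*3² = -20708 - 2*9 = -20708 - 18 = -20726)
√(W - 1228*(9 - 1*(-13))) = √(-20726 - 1228*(9 - 1*(-13))) = √(-20726 - 1228*(9 + 13)) = √(-20726 - 1228*22) = √(-20726 - 27016) = √(-47742) = I*√47742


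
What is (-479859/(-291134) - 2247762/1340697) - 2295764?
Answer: -298696103314284819/130107493466 ≈ -2.2958e+6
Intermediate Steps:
(-479859/(-291134) - 2247762/1340697) - 2295764 = (-479859*(-1/291134) - 2247762*1/1340697) - 2295764 = (479859/291134 - 749254/446899) - 2295764 = -3684806795/130107493466 - 2295764 = -298696103314284819/130107493466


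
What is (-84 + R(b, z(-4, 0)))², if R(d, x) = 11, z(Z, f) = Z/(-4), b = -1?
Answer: 5329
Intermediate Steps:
z(Z, f) = -Z/4 (z(Z, f) = Z*(-¼) = -Z/4)
(-84 + R(b, z(-4, 0)))² = (-84 + 11)² = (-73)² = 5329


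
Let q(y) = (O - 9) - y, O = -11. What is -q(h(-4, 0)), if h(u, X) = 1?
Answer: 21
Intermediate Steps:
q(y) = -20 - y (q(y) = (-11 - 9) - y = -20 - y)
-q(h(-4, 0)) = -(-20 - 1*1) = -(-20 - 1) = -1*(-21) = 21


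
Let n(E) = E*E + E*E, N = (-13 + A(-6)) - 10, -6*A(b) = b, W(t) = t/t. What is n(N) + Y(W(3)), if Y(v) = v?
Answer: 969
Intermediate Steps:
W(t) = 1
A(b) = -b/6
N = -22 (N = (-13 - ⅙*(-6)) - 10 = (-13 + 1) - 10 = -12 - 10 = -22)
n(E) = 2*E² (n(E) = E² + E² = 2*E²)
n(N) + Y(W(3)) = 2*(-22)² + 1 = 2*484 + 1 = 968 + 1 = 969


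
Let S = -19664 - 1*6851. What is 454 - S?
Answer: 26969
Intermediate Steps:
S = -26515 (S = -19664 - 6851 = -26515)
454 - S = 454 - 1*(-26515) = 454 + 26515 = 26969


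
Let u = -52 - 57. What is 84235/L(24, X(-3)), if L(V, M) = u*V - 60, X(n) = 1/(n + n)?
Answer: -84235/2676 ≈ -31.478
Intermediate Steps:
u = -109
X(n) = 1/(2*n)
L(V, M) = -60 - 109*V (L(V, M) = -109*V - 60 = -60 - 109*V)
84235/L(24, X(-3)) = 84235/(-60 - 109*24) = 84235/(-60 - 2616) = 84235/(-2676) = 84235*(-1/2676) = -84235/2676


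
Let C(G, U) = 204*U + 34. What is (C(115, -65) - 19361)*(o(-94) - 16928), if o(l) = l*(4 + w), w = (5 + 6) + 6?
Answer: 615959474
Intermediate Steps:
w = 17 (w = 11 + 6 = 17)
C(G, U) = 34 + 204*U
o(l) = 21*l (o(l) = l*(4 + 17) = l*21 = 21*l)
(C(115, -65) - 19361)*(o(-94) - 16928) = ((34 + 204*(-65)) - 19361)*(21*(-94) - 16928) = ((34 - 13260) - 19361)*(-1974 - 16928) = (-13226 - 19361)*(-18902) = -32587*(-18902) = 615959474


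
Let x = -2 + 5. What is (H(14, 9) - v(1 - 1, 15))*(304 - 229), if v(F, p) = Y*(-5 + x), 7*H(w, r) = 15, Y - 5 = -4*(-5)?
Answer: 27375/7 ≈ 3910.7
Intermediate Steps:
Y = 25 (Y = 5 - 4*(-5) = 5 + 20 = 25)
H(w, r) = 15/7 (H(w, r) = (⅐)*15 = 15/7)
x = 3
v(F, p) = -50 (v(F, p) = 25*(-5 + 3) = 25*(-2) = -50)
(H(14, 9) - v(1 - 1, 15))*(304 - 229) = (15/7 - 1*(-50))*(304 - 229) = (15/7 + 50)*75 = (365/7)*75 = 27375/7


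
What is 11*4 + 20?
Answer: 64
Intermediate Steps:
11*4 + 20 = 44 + 20 = 64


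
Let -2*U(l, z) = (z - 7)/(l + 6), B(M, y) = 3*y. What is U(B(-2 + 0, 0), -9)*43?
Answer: 172/3 ≈ 57.333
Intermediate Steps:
U(l, z) = -(-7 + z)/(2*(6 + l)) (U(l, z) = -(z - 7)/(2*(l + 6)) = -(-7 + z)/(2*(6 + l)))
U(B(-2 + 0, 0), -9)*43 = ((7 - 1*(-9))/(2*(6 + 3*0)))*43 = ((7 + 9)/(2*(6 + 0)))*43 = ((½)*16/6)*43 = ((½)*(⅙)*16)*43 = (4/3)*43 = 172/3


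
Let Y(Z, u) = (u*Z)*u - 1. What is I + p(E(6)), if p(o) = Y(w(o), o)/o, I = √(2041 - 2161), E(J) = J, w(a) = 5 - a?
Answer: -37/6 + 2*I*√30 ≈ -6.1667 + 10.954*I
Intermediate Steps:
Y(Z, u) = -1 + Z*u² (Y(Z, u) = (Z*u)*u - 1 = Z*u² - 1 = -1 + Z*u²)
I = 2*I*√30 (I = √(-120) = 2*I*√30 ≈ 10.954*I)
p(o) = (-1 + o²*(5 - o))/o (p(o) = (-1 + (5 - o)*o²)/o = (-1 + o²*(5 - o))/o)
I + p(E(6)) = 2*I*√30 + (-1 + 6²*(5 - 1*6))/6 = 2*I*√30 + (-1 + 36*(5 - 6))/6 = 2*I*√30 + (-1 + 36*(-1))/6 = 2*I*√30 + (-1 - 36)/6 = 2*I*√30 + (⅙)*(-37) = 2*I*√30 - 37/6 = -37/6 + 2*I*√30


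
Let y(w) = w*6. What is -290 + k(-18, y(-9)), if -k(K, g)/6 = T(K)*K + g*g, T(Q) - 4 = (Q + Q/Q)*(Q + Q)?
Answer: 48742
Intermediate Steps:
y(w) = 6*w
T(Q) = 4 + 2*Q*(1 + Q) (T(Q) = 4 + (Q + Q/Q)*(Q + Q) = 4 + (Q + 1)*(2*Q) = 4 + (1 + Q)*(2*Q) = 4 + 2*Q*(1 + Q))
k(K, g) = -6*g**2 - 6*K*(4 + 2*K + 2*K**2) (k(K, g) = -6*((4 + 2*K + 2*K**2)*K + g*g) = -6*(K*(4 + 2*K + 2*K**2) + g**2) = -6*(g**2 + K*(4 + 2*K + 2*K**2)) = -6*g**2 - 6*K*(4 + 2*K + 2*K**2))
-290 + k(-18, y(-9)) = -290 + (-6*(6*(-9))**2 - 12*(-18)*(2 - 18 + (-18)**2)) = -290 + (-6*(-54)**2 - 12*(-18)*(2 - 18 + 324)) = -290 + (-6*2916 - 12*(-18)*308) = -290 + (-17496 + 66528) = -290 + 49032 = 48742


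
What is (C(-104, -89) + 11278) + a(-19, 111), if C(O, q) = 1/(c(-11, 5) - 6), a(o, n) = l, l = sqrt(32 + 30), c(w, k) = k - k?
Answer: 67667/6 + sqrt(62) ≈ 11286.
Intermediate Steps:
c(w, k) = 0
l = sqrt(62) ≈ 7.8740
a(o, n) = sqrt(62)
C(O, q) = -1/6 (C(O, q) = 1/(0 - 6) = 1/(-6) = -1/6)
(C(-104, -89) + 11278) + a(-19, 111) = (-1/6 + 11278) + sqrt(62) = 67667/6 + sqrt(62)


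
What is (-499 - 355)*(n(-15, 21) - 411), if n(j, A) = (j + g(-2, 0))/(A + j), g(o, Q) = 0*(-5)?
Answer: 353129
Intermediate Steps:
g(o, Q) = 0
n(j, A) = j/(A + j) (n(j, A) = (j + 0)/(A + j) = j/(A + j))
(-499 - 355)*(n(-15, 21) - 411) = (-499 - 355)*(-15/(21 - 15) - 411) = -854*(-15/6 - 411) = -854*(-15*⅙ - 411) = -854*(-5/2 - 411) = -854*(-827/2) = 353129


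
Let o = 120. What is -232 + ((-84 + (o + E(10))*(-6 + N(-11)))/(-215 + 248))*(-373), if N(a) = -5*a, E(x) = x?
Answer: -2352334/33 ≈ -71283.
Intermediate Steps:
-232 + ((-84 + (o + E(10))*(-6 + N(-11)))/(-215 + 248))*(-373) = -232 + ((-84 + (120 + 10)*(-6 - 5*(-11)))/(-215 + 248))*(-373) = -232 + ((-84 + 130*(-6 + 55))/33)*(-373) = -232 + ((-84 + 130*49)*(1/33))*(-373) = -232 + ((-84 + 6370)*(1/33))*(-373) = -232 + (6286*(1/33))*(-373) = -232 + (6286/33)*(-373) = -232 - 2344678/33 = -2352334/33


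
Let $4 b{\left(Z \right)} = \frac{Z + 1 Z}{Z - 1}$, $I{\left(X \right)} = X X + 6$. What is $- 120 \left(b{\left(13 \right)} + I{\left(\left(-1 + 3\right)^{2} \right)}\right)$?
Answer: $-2705$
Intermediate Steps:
$I{\left(X \right)} = 6 + X^{2}$ ($I{\left(X \right)} = X^{2} + 6 = 6 + X^{2}$)
$b{\left(Z \right)} = \frac{Z}{2 \left(-1 + Z\right)}$ ($b{\left(Z \right)} = \frac{\left(Z + 1 Z\right) \frac{1}{Z - 1}}{4} = \frac{\left(Z + Z\right) \frac{1}{-1 + Z}}{4} = \frac{2 Z \frac{1}{-1 + Z}}{4} = \frac{Z}{2 \left(-1 + Z\right)}$)
$- 120 \left(b{\left(13 \right)} + I{\left(\left(-1 + 3\right)^{2} \right)}\right) = - 120 \left(\frac{1}{2} \cdot 13 \frac{1}{-1 + 13} + \left(6 + \left(\left(-1 + 3\right)^{2}\right)^{2}\right)\right) = - 120 \left(\frac{1}{2} \cdot 13 \cdot \frac{1}{12} + \left(6 + \left(2^{2}\right)^{2}\right)\right) = - 120 \left(\frac{1}{2} \cdot 13 \cdot \frac{1}{12} + \left(6 + 4^{2}\right)\right) = - 120 \left(\frac{13}{24} + \left(6 + 16\right)\right) = - 120 \left(\frac{13}{24} + 22\right) = \left(-120\right) \frac{541}{24} = -2705$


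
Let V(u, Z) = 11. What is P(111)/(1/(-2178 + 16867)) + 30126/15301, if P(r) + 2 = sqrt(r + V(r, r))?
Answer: -449482652/15301 + 14689*sqrt(122) ≈ 1.3287e+5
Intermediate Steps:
P(r) = -2 + sqrt(11 + r) (P(r) = -2 + sqrt(r + 11) = -2 + sqrt(11 + r))
P(111)/(1/(-2178 + 16867)) + 30126/15301 = (-2 + sqrt(11 + 111))/(1/(-2178 + 16867)) + 30126/15301 = (-2 + sqrt(122))/(1/14689) + 30126*(1/15301) = (-2 + sqrt(122))/(1/14689) + 30126/15301 = (-2 + sqrt(122))*14689 + 30126/15301 = (-29378 + 14689*sqrt(122)) + 30126/15301 = -449482652/15301 + 14689*sqrt(122)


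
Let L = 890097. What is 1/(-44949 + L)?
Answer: 1/845148 ≈ 1.1832e-6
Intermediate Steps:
1/(-44949 + L) = 1/(-44949 + 890097) = 1/845148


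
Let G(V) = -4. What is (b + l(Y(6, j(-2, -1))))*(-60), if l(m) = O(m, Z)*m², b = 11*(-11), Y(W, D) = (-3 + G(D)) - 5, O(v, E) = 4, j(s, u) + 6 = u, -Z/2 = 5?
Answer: -27300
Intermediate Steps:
Z = -10 (Z = -2*5 = -10)
j(s, u) = -6 + u
Y(W, D) = -12 (Y(W, D) = (-3 - 4) - 5 = -7 - 5 = -12)
b = -121
l(m) = 4*m²
(b + l(Y(6, j(-2, -1))))*(-60) = (-121 + 4*(-12)²)*(-60) = (-121 + 4*144)*(-60) = (-121 + 576)*(-60) = 455*(-60) = -27300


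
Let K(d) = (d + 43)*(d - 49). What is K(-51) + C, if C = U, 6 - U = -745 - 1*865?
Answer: 2416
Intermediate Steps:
K(d) = (-49 + d)*(43 + d) (K(d) = (43 + d)*(-49 + d) = (-49 + d)*(43 + d))
U = 1616 (U = 6 - (-745 - 1*865) = 6 - (-745 - 865) = 6 - 1*(-1610) = 6 + 1610 = 1616)
C = 1616
K(-51) + C = (-2107 + (-51)² - 6*(-51)) + 1616 = (-2107 + 2601 + 306) + 1616 = 800 + 1616 = 2416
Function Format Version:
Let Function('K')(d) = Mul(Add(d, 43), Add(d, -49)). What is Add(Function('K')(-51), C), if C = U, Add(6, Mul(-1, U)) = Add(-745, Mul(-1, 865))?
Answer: 2416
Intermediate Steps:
Function('K')(d) = Mul(Add(-49, d), Add(43, d)) (Function('K')(d) = Mul(Add(43, d), Add(-49, d)) = Mul(Add(-49, d), Add(43, d)))
U = 1616 (U = Add(6, Mul(-1, Add(-745, Mul(-1, 865)))) = Add(6, Mul(-1, Add(-745, -865))) = Add(6, Mul(-1, -1610)) = Add(6, 1610) = 1616)
C = 1616
Add(Function('K')(-51), C) = Add(Add(-2107, Pow(-51, 2), Mul(-6, -51)), 1616) = Add(Add(-2107, 2601, 306), 1616) = Add(800, 1616) = 2416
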